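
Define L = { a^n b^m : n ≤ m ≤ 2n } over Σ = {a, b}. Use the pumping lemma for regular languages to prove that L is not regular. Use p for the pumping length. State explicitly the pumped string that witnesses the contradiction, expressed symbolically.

Suppose for contradiction that L is regular, and let p be the pumping length.
Take w = a^p b^p ∈ L (since p ≤ p ≤ 2p), with |w| = 2p ≥ p.
By the pumping lemma, w = xyz with |xy| ≤ p and |y| > 0.
The first p characters of w are a's, so xy (and hence y) consists only of a's. Write y = a^k, 1 ≤ k ≤ p.
Pump with i = 2: xy^2z = a^{p+k} b^p. Now n = p+k > p = m, so the condition n ≤ m fails. Thus xy^2z ∉ L.
This is a contradiction; hence L is not regular.

a^{p+k} b^p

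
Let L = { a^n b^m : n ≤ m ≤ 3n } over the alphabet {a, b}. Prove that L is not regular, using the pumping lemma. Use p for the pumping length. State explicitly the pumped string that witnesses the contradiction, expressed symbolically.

Toward a contradiction, assume L is regular with pumping length p.
Take w = a^p b^p ∈ L (since p ≤ p ≤ 3p), with |w| = 2p ≥ p.
Write w = xyz as guaranteed by the lemma, with |xy| ≤ p and y is nonempty.
Because |xy| ≤ p and w begins with p copies of a, we have y = a^k with 1 ≤ k ≤ p.
Pump with i = 2: xy^2z = a^{p+k} b^p. Now n = p+k > p = m, so the condition n ≤ m fails. Thus xy^2z ∉ L.
Contradiction. Therefore L is not regular.

a^{p+k} b^p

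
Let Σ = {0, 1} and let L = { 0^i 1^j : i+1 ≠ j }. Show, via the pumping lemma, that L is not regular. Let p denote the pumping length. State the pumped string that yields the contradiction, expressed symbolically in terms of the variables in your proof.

Suppose for contradiction that L is regular, and let p be the pumping length.
Choose w = 0^p 1^{p+p!+1}. Since p ≠ (p+p!+1)-1 = p+p!, w ∈ L; and |w| ≥ p.
By the pumping lemma, w = xyz with |xy| ≤ p and y is nonempty.
Because |xy| ≤ p and w begins with p copies of 0, we have y = 0^k with 1 ≤ k ≤ p.
Since 1 ≤ k ≤ p, k divides p!; set t = 1 + p!/k. Then xy^t z has p + (p!/k)·k = p + p! copies of 0. Now the 0-count is p+p! and (1-count)-1 = (p+p!+1)-1 = p+p!, so i+1 ≠ j fails. So xy^t z = 0^{p+p!} 1^{p+p!+1} ∉ L.
This contradicts the pumping lemma, so L is not regular.

0^{p+p!} 1^{p+p!+1}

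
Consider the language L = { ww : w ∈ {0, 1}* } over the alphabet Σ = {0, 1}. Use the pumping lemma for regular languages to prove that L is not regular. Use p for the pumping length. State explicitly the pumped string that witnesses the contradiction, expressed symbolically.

0^{p+k} 1^p 0^p 1^p

Assume L is regular. Let p be the pumping length given by the pumping lemma.
Take w = 0^p 1^p 0^p 1^p = uu where u = 0^p1^p; then w ∈ L and |w| = 4p ≥ p.
By the pumping lemma, w = xyz with |xy| ≤ p and |y| > 0.
Because |xy| ≤ p and w begins with p copies of 0, we have y = 0^k with 1 ≤ k ≤ p.
Pump with i = 2: xy^2z = 0^{p+k} 1^p 0^p 1^p, of length 4p+k. Suppose this equals vv. The string starts with 0 and ends with 1, so v does too; thus the boundary between the two copies of v is a 1→0 transition. There is exactly one such transition, at position 2p+k, so |v| = 2p+k and |vv| = 4p+2k ≠ 4p+k since k ≥ 1. So xy^2z ∉ L.
Contradiction. Therefore L is not regular.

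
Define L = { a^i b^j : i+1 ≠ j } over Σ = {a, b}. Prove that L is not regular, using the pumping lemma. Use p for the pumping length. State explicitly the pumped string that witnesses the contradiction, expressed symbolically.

a^{p+p!} b^{p+p!+1}

Toward a contradiction, assume L is regular with pumping length p.
Choose w = a^p b^{p+p!+1}. Since p ≠ (p+p!+1)-1 = p+p!, w ∈ L; and |w| ≥ p.
By the pumping lemma, w = xyz with |xy| ≤ p and |y| > 0.
The first p characters of w are a's, so xy (and hence y) consists only of a's. Write y = a^k, 1 ≤ k ≤ p.
Since 1 ≤ k ≤ p, k divides p!; set t = 1 + p!/k. Then xy^t z has p + (p!/k)·k = p + p! copies of a. Now the a-count is p+p! and (b-count)-1 = (p+p!+1)-1 = p+p!, so i+1 ≠ j fails. So xy^t z = a^{p+p!} b^{p+p!+1} ∉ L.
This is a contradiction; hence L is not regular.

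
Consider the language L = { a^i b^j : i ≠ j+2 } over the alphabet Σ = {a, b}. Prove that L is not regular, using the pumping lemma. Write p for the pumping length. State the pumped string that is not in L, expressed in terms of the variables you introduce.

Assume L is regular. Let p be the pumping length given by the pumping lemma.
Choose w = a^p b^{p+p!-2}. Since p ≠ (p+p!-2)+2 = p+p!, w ∈ L; and |w| ≥ p.
Write w = xyz as guaranteed by the lemma, with |xy| ≤ p and |y| > 0.
The first p characters of w are a's, so xy (and hence y) consists only of a's. Write y = a^k, 1 ≤ k ≤ p.
Since 1 ≤ k ≤ p, k divides p!; set t = 1 + p!/k. Then xy^t z has p + (p!/k)·k = p + p! copies of a. Now the a-count is p+p! and (b-count)+2 = (p+p!-2)+2 = p+p!, so i ≠ j+2 fails. So xy^t z = a^{p+p!} b^{p+p!-2} ∉ L.
This is a contradiction; hence L is not regular.

a^{p+p!} b^{p+p!-2}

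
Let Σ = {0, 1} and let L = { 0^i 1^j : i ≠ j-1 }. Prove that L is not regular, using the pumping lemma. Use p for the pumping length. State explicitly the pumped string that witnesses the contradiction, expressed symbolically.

Toward a contradiction, assume L is regular with pumping length p.
Choose w = 0^p 1^{p+p!+1}. Since p ≠ (p+p!+1)-1 = p+p!, w ∈ L; and |w| ≥ p.
By the pumping lemma, w = xyz with |xy| ≤ p and |y| ≥ 1.
The first p characters of w are 0's, so xy (and hence y) consists only of 0's. Write y = 0^k, 1 ≤ k ≤ p.
Since 1 ≤ k ≤ p, k divides p!; set t = 1 + p!/k. Then xy^t z has p + (p!/k)·k = p + p! copies of 0. Now the 0-count is p+p! and (1-count)-1 = (p+p!+1)-1 = p+p!, so i ≠ j-1 fails. So xy^t z = 0^{p+p!} 1^{p+p!+1} ∉ L.
This is a contradiction; hence L is not regular.

0^{p+p!} 1^{p+p!+1}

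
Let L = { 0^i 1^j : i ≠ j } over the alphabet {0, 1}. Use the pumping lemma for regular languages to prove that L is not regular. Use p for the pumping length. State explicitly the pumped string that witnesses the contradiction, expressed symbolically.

Assume L is regular. Let p be the pumping length given by the pumping lemma.
Choose w = 0^p 1^{p+p!}. Since p ≠ p+p!, w ∈ L; and |w| ≥ p.
By the pumping lemma, w = xyz with |xy| ≤ p and |y| ≥ 1.
The first p characters of w are 0's, so xy (and hence y) consists only of 0's. Write y = 0^k, 1 ≤ k ≤ p.
Since 1 ≤ k ≤ p, k divides p!; set t = 1 + p!/k. Then xy^t z has p + (p!/k)·k = p + p! copies of 0. Now the 0-count equals the 1-count, so i ≠ j fails. So xy^t z = 0^{p+p!} 1^{p+p!} ∉ L.
Contradiction. Therefore L is not regular.

0^{p+p!} 1^{p+p!}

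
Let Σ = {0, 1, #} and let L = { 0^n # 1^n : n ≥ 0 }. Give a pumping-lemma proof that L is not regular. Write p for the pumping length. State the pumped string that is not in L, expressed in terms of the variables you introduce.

Assume L is regular. Let p be the pumping length given by the pumping lemma.
Take w = 0^p # 1^p ∈ L with |w| = 2p+1 ≥ p.
The pumping lemma gives a decomposition w = xyz where |xy| ≤ p and y is nonempty.
Since the first p symbols of w are all 0's and |xy| ≤ p, y lies entirely in the leading 0-block: y = 0^k for some k with 1 ≤ k ≤ p.
Pump with i = 2: xy^2z = 0^{p+k} # 1^p, which would require p+k = p. But k ≥ 1, so xy^2z ∉ L.
This contradicts the pumping lemma, so L is not regular.

0^{p+k} # 1^p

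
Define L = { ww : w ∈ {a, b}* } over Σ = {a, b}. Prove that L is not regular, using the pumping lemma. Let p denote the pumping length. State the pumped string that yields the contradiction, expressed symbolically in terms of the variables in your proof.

a^{p+k} b^p a^p b^p

Suppose for contradiction that L is regular, and let p be the pumping length.
Take w = a^p b^p a^p b^p = uu where u = a^pb^p; then w ∈ L and |w| = 4p ≥ p.
By the pumping lemma, w = xyz with |xy| ≤ p and y is nonempty.
The first p characters of w are a's, so xy (and hence y) consists only of a's. Write y = a^k, 1 ≤ k ≤ p.
Pump with i = 2: xy^2z = a^{p+k} b^p a^p b^p, of length 4p+k. Suppose this equals vv. The string starts with a and ends with b, so v does too; thus the boundary between the two copies of v is a b→a transition. There is exactly one such transition, at position 2p+k, so |v| = 2p+k and |vv| = 4p+2k ≠ 4p+k since k ≥ 1. So xy^2z ∉ L.
This is a contradiction; hence L is not regular.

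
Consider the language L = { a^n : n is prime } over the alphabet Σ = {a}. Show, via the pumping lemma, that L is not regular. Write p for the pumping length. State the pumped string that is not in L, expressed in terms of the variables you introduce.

a^{q(1+k)}

Assume L is regular; let p be its pumping constant.
Let q be a prime with q ≥ p+2 (infinitely many primes exist), and take w = a^q ∈ L with |w| = q ≥ p.
The pumping lemma gives a decomposition w = xyz where |xy| ≤ p and |y| > 0.
Then y = a^k for some k with 1 ≤ k ≤ p.
Since 1 ≤ k ≤ p, |xz| = q-k. Pump with i = q+1: |xy^{q+1}z| = (q-k)+(q+1)k = q+qk = q(1+k), which is composite (both factors ≥ 2). So xy^{q+1}z = a^{q(1+k)} ∉ L.
This contradicts the pumping lemma, so L is not regular.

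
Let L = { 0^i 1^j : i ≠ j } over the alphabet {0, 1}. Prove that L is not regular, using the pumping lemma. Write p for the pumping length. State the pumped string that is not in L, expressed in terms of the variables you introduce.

Suppose for contradiction that L is regular, and let p be the pumping length.
Choose w = 0^p 1^{p+p!}. Since p ≠ p+p!, w ∈ L; and |w| ≥ p.
Write w = xyz as guaranteed by the lemma, with |xy| ≤ p and |y| ≥ 1.
Because |xy| ≤ p and w begins with p copies of 0, we have y = 0^k with 1 ≤ k ≤ p.
Since 1 ≤ k ≤ p, k divides p!; set t = 1 + p!/k. Then xy^t z has p + (p!/k)·k = p + p! copies of 0. Now the 0-count equals the 1-count, so i ≠ j fails. So xy^t z = 0^{p+p!} 1^{p+p!} ∉ L.
This is a contradiction; hence L is not regular.

0^{p+p!} 1^{p+p!}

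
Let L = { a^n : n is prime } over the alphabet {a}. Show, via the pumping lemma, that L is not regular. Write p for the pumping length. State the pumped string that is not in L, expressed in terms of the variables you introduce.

a^{q(1+k)}

Toward a contradiction, assume L is regular with pumping length p.
Let q be a prime with q ≥ p+2 (infinitely many primes exist), and take w = a^q ∈ L with |w| = q ≥ p.
Write w = xyz as guaranteed by the lemma, with |xy| ≤ p and |y| ≥ 1.
Then y = a^k for some k with 1 ≤ k ≤ p.
Since 1 ≤ k ≤ p, |xz| = q-k. Pump with i = q+1: |xy^{q+1}z| = (q-k)+(q+1)k = q+qk = q(1+k), which is composite (both factors ≥ 2). So xy^{q+1}z = a^{q(1+k)} ∉ L.
This is a contradiction; hence L is not regular.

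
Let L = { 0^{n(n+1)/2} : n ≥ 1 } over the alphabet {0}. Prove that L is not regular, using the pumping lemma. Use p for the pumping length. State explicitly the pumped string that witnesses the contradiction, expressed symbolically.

0^{p(p+1)/2+k}

Suppose for contradiction that L is regular, and let p be the pumping length.
Take w = 0^{p(p+1)/2} ∈ L with |w| = p(p+1)/2 ≥ p.
The pumping lemma gives a decomposition w = xyz where |xy| ≤ p and |y| > 0.
Then y = 0^k for some k with 1 ≤ k ≤ p.
Pump with i = 2: xy^2z = 0^{p(p+1)/2+k}. Since 1 ≤ k ≤ p, p(p+1)/2 < p(p+1)/2+k ≤ p(p+1)/2+p < (p+1)(p+2)/2, so p(p+1)/2+k is strictly between consecutive triangular numbers. So xy^2z ∉ L.
This contradicts the pumping lemma, so L is not regular.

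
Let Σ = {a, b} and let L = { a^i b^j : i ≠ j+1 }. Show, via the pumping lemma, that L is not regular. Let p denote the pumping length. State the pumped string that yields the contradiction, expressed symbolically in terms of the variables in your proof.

a^{p+p!} b^{p+p!-1}

Assume L is regular. Let p be the pumping length given by the pumping lemma.
Choose w = a^p b^{p+p!-1}. Since p ≠ (p+p!-1)+1 = p+p!, w ∈ L; and |w| ≥ p.
Write w = xyz as guaranteed by the lemma, with |xy| ≤ p and |y| ≥ 1.
Because |xy| ≤ p and w begins with p copies of a, we have y = a^k with 1 ≤ k ≤ p.
Since 1 ≤ k ≤ p, k divides p!; set t = 1 + p!/k. Then xy^t z has p + (p!/k)·k = p + p! copies of a. Now the a-count is p+p! and (b-count)+1 = (p+p!-1)+1 = p+p!, so i ≠ j+1 fails. So xy^t z = a^{p+p!} b^{p+p!-1} ∉ L.
This contradicts the pumping lemma, so L is not regular.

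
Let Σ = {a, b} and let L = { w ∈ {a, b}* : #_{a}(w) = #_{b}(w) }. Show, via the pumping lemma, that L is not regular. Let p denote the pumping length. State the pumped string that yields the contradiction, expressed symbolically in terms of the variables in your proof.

a^{p+k} b^p

Toward a contradiction, assume L is regular with pumping length p.
Choose w = a^p b^p ∈ L with |w| = 2p ≥ p.
By the pumping lemma, w = xyz with |xy| ≤ p and y is nonempty.
The first p characters of w are a's, so xy (and hence y) consists only of a's. Write y = a^k, 1 ≤ k ≤ p.
Pump with i = 2: xy^2z = a^{p+k} b^p has p+k occurrences of a but only p of b. Since k ≥ 1 the counts differ, so xy^2z ∉ L.
Contradiction. Therefore L is not regular.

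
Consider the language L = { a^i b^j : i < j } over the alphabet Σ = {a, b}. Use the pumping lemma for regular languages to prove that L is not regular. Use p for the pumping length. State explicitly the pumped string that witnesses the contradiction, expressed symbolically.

a^{p+k} b^{p+1}

Assume L is regular. Let p be the pumping length given by the pumping lemma.
Choose w = a^p b^{p+1} ∈ L, with |w| = 2p+1 ≥ p.
Write w = xyz as guaranteed by the lemma, with |xy| ≤ p and y is nonempty.
Since the first p symbols of w are all a's and |xy| ≤ p, y lies entirely in the leading a-block: y = a^k for some k with 1 ≤ k ≤ p.
Consider xy^2z = a^{p+k} b^{p+1}. Since k ≥ 1, the a-count p+k is at least p+1, so i < j fails; thus xy^2z ∉ L.
Contradiction. Therefore L is not regular.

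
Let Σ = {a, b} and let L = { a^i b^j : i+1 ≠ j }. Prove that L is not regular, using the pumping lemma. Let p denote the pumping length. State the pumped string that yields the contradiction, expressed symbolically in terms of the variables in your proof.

a^{p+p!} b^{p+p!+1}

Suppose for contradiction that L is regular, and let p be the pumping length.
Choose w = a^p b^{p+p!+1}. Since p ≠ (p+p!+1)-1 = p+p!, w ∈ L; and |w| ≥ p.
Write w = xyz as guaranteed by the lemma, with |xy| ≤ p and |y| > 0.
The first p characters of w are a's, so xy (and hence y) consists only of a's. Write y = a^k, 1 ≤ k ≤ p.
Since 1 ≤ k ≤ p, k divides p!; set t = 1 + p!/k. Then xy^t z has p + (p!/k)·k = p + p! copies of a. Now the a-count is p+p! and (b-count)-1 = (p+p!+1)-1 = p+p!, so i+1 ≠ j fails. So xy^t z = a^{p+p!} b^{p+p!+1} ∉ L.
This contradicts the pumping lemma, so L is not regular.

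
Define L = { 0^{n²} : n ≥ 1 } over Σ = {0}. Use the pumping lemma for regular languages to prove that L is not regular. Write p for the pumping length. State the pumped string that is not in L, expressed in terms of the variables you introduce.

Assume L is regular. Let p be the pumping length given by the pumping lemma.
Take w = 0^{p²} ∈ L with |w| = p² ≥ p.
Write w = xyz as guaranteed by the lemma, with |xy| ≤ p and |y| ≥ 1.
Then y = 0^k for some k with 1 ≤ k ≤ p.
Pump with i = 2: xy^2z = 0^{p²+k}. Since 1 ≤ k ≤ p, p² < p²+k ≤ p²+p < (p+1)², so p²+k lies strictly between consecutive squares and is not a perfect square. So xy^2z ∉ L.
This is a contradiction; hence L is not regular.

0^{p²+k}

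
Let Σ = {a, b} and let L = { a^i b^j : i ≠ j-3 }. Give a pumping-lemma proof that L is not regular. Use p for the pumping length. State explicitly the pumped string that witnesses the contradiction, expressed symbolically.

a^{p+p!} b^{p+p!+3}

Toward a contradiction, assume L is regular with pumping length p.
Choose w = a^p b^{p+p!+3}. Since p ≠ (p+p!+3)-3 = p+p!, w ∈ L; and |w| ≥ p.
By the pumping lemma, w = xyz with |xy| ≤ p and |y| ≥ 1.
The first p characters of w are a's, so xy (and hence y) consists only of a's. Write y = a^k, 1 ≤ k ≤ p.
Since 1 ≤ k ≤ p, k divides p!; set t = 1 + p!/k. Then xy^t z has p + (p!/k)·k = p + p! copies of a. Now the a-count is p+p! and (b-count)-3 = (p+p!+3)-3 = p+p!, so i ≠ j-3 fails. So xy^t z = a^{p+p!} b^{p+p!+3} ∉ L.
This contradicts the pumping lemma, so L is not regular.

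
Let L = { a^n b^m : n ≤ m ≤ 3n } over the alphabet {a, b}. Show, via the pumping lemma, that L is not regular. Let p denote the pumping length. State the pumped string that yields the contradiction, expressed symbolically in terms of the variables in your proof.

a^{p+k} b^p

Assume L is regular. Let p be the pumping length given by the pumping lemma.
Take w = a^p b^p ∈ L (since p ≤ p ≤ 3p), with |w| = 2p ≥ p.
Write w = xyz as guaranteed by the lemma, with |xy| ≤ p and |y| > 0.
Since the first p symbols of w are all a's and |xy| ≤ p, y lies entirely in the leading a-block: y = a^k for some k with 1 ≤ k ≤ p.
Pump with i = 2: xy^2z = a^{p+k} b^p. Now n = p+k > p = m, so the condition n ≤ m fails. Thus xy^2z ∉ L.
This contradicts the pumping lemma, so L is not regular.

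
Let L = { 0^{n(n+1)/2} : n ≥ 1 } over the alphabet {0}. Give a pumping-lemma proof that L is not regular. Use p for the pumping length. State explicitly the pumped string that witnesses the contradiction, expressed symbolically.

0^{p(p+1)/2+k}

Suppose for contradiction that L is regular, and let p be the pumping length.
Take w = 0^{p(p+1)/2} ∈ L with |w| = p(p+1)/2 ≥ p.
Write w = xyz as guaranteed by the lemma, with |xy| ≤ p and y is nonempty.
Then y = 0^k for some k with 1 ≤ k ≤ p.
Pump with i = 2: xy^2z = 0^{p(p+1)/2+k}. Since 1 ≤ k ≤ p, p(p+1)/2 < p(p+1)/2+k ≤ p(p+1)/2+p < (p+1)(p+2)/2, so p(p+1)/2+k is strictly between consecutive triangular numbers. So xy^2z ∉ L.
This is a contradiction; hence L is not regular.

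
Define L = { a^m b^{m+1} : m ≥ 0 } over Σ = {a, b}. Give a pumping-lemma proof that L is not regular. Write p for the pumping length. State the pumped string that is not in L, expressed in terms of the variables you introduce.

Toward a contradiction, assume L is regular with pumping length p.
Take w = a^p b^{p+1}. Then w ∈ L and |w| = 2p+1 ≥ p.
By the pumping lemma, w = xyz with |xy| ≤ p and y is nonempty.
Since the first p symbols of w are all a's and |xy| ≤ p, y lies entirely in the leading a-block: y = a^k for some k with 1 ≤ k ≤ p.
Pump with i = 2: xy^2z = a^{p+k} b^{p+1}. For this to lie in L we would need p+1 = (p+k)+1, which forces k = 0. But k ≥ 1, so xy^2z ∉ L.
This is a contradiction; hence L is not regular.

a^{p+k} b^{p+1}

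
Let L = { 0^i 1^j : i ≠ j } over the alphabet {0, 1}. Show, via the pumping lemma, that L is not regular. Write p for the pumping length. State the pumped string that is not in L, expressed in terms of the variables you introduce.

Suppose for contradiction that L is regular, and let p be the pumping length.
Choose w = 0^p 1^{p+p!}. Since p ≠ p+p!, w ∈ L; and |w| ≥ p.
Write w = xyz as guaranteed by the lemma, with |xy| ≤ p and |y| ≥ 1.
The first p characters of w are 0's, so xy (and hence y) consists only of 0's. Write y = 0^k, 1 ≤ k ≤ p.
Since 1 ≤ k ≤ p, k divides p!; set t = 1 + p!/k. Then xy^t z has p + (p!/k)·k = p + p! copies of 0. Now the 0-count equals the 1-count, so i ≠ j fails. So xy^t z = 0^{p+p!} 1^{p+p!} ∉ L.
This is a contradiction; hence L is not regular.

0^{p+p!} 1^{p+p!}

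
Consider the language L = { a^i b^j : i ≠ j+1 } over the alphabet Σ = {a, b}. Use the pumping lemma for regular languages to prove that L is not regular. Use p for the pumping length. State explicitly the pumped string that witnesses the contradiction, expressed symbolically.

a^{p+p!} b^{p+p!-1}

Toward a contradiction, assume L is regular with pumping length p.
Choose w = a^p b^{p+p!-1}. Since p ≠ (p+p!-1)+1 = p+p!, w ∈ L; and |w| ≥ p.
Write w = xyz as guaranteed by the lemma, with |xy| ≤ p and y is nonempty.
Because |xy| ≤ p and w begins with p copies of a, we have y = a^k with 1 ≤ k ≤ p.
Since 1 ≤ k ≤ p, k divides p!; set t = 1 + p!/k. Then xy^t z has p + (p!/k)·k = p + p! copies of a. Now the a-count is p+p! and (b-count)+1 = (p+p!-1)+1 = p+p!, so i ≠ j+1 fails. So xy^t z = a^{p+p!} b^{p+p!-1} ∉ L.
This contradicts the pumping lemma, so L is not regular.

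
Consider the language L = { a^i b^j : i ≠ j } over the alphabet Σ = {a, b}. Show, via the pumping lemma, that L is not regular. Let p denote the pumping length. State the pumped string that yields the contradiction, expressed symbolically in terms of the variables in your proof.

Toward a contradiction, assume L is regular with pumping length p.
Choose w = a^p b^{p+p!}. Since p ≠ p+p!, w ∈ L; and |w| ≥ p.
Write w = xyz as guaranteed by the lemma, with |xy| ≤ p and |y| ≥ 1.
The first p characters of w are a's, so xy (and hence y) consists only of a's. Write y = a^k, 1 ≤ k ≤ p.
Since 1 ≤ k ≤ p, k divides p!; set t = 1 + p!/k. Then xy^t z has p + (p!/k)·k = p + p! copies of a. Now the a-count equals the b-count, so i ≠ j fails. So xy^t z = a^{p+p!} b^{p+p!} ∉ L.
This contradicts the pumping lemma, so L is not regular.

a^{p+p!} b^{p+p!}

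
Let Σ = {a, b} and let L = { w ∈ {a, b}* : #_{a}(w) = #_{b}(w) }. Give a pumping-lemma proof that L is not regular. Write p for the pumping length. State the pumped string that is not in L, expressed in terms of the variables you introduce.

a^{p+k} b^p

Suppose for contradiction that L is regular, and let p be the pumping length.
Choose w = a^p b^p ∈ L with |w| = 2p ≥ p.
Write w = xyz as guaranteed by the lemma, with |xy| ≤ p and y is nonempty.
Because |xy| ≤ p and w begins with p copies of a, we have y = a^k with 1 ≤ k ≤ p.
Pump with i = 2: xy^2z = a^{p+k} b^p has p+k occurrences of a but only p of b. Since k ≥ 1 the counts differ, so xy^2z ∉ L.
This contradicts the pumping lemma, so L is not regular.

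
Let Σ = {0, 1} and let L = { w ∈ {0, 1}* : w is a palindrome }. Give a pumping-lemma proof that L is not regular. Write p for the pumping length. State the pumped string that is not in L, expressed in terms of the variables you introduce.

0^{p+k} 1 0^p

Assume L is regular. Let p be the pumping length given by the pumping lemma.
Take w = 0^p 1 0^p, a palindrome of length 2p+1 ≥ p.
Write w = xyz as guaranteed by the lemma, with |xy| ≤ p and y is nonempty.
The first p characters of w are 0's, so xy (and hence y) consists only of 0's. Write y = 0^k, 1 ≤ k ≤ p.
Pump with i = 2: xy^2z = 0^{p+k} 1 0^p. Its reverse is 0^p 1 0^{p+k}, which differs from xy^2z since k ≥ 1. So xy^2z is not a palindrome and xy^2z ∉ L.
This is a contradiction; hence L is not regular.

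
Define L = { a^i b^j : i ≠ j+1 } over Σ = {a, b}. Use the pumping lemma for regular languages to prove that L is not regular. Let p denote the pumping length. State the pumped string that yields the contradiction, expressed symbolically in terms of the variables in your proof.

Toward a contradiction, assume L is regular with pumping length p.
Choose w = a^p b^{p+p!-1}. Since p ≠ (p+p!-1)+1 = p+p!, w ∈ L; and |w| ≥ p.
By the pumping lemma, w = xyz with |xy| ≤ p and |y| ≥ 1.
Since the first p symbols of w are all a's and |xy| ≤ p, y lies entirely in the leading a-block: y = a^k for some k with 1 ≤ k ≤ p.
Since 1 ≤ k ≤ p, k divides p!; set t = 1 + p!/k. Then xy^t z has p + (p!/k)·k = p + p! copies of a. Now the a-count is p+p! and (b-count)+1 = (p+p!-1)+1 = p+p!, so i ≠ j+1 fails. So xy^t z = a^{p+p!} b^{p+p!-1} ∉ L.
This contradicts the pumping lemma, so L is not regular.

a^{p+p!} b^{p+p!-1}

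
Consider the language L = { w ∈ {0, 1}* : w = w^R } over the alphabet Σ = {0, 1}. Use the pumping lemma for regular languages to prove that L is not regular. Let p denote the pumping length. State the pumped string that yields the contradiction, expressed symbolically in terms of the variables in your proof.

Assume L is regular; let p be its pumping constant.
Take w = 0^p 1 0^p, a palindrome of length 2p+1 ≥ p.
Write w = xyz as guaranteed by the lemma, with |xy| ≤ p and |y| > 0.
Because |xy| ≤ p and w begins with p copies of 0, we have y = 0^k with 1 ≤ k ≤ p.
Pump with i = 2: xy^2z = 0^{p+k} 1 0^p. Its reverse is 0^p 1 0^{p+k}, which differs from xy^2z since k ≥ 1. So xy^2z is not a palindrome and xy^2z ∉ L.
This contradicts the pumping lemma, so L is not regular.

0^{p+k} 1 0^p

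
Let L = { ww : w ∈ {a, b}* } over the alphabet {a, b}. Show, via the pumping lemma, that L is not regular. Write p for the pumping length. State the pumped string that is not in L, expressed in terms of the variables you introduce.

a^{p+k} b^p a^p b^p

Assume L is regular; let p be its pumping constant.
Take w = a^p b^p a^p b^p = uu where u = a^pb^p; then w ∈ L and |w| = 4p ≥ p.
By the pumping lemma, w = xyz with |xy| ≤ p and |y| ≥ 1.
The first p characters of w are a's, so xy (and hence y) consists only of a's. Write y = a^k, 1 ≤ k ≤ p.
Pump with i = 2: xy^2z = a^{p+k} b^p a^p b^p, of length 4p+k. Suppose this equals vv. The string starts with a and ends with b, so v does too; thus the boundary between the two copies of v is a b→a transition. There is exactly one such transition, at position 2p+k, so |v| = 2p+k and |vv| = 4p+2k ≠ 4p+k since k ≥ 1. So xy^2z ∉ L.
This contradicts the pumping lemma, so L is not regular.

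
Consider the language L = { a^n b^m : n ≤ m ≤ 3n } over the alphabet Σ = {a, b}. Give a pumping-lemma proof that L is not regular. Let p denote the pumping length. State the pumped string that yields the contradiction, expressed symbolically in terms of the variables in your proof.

Suppose for contradiction that L is regular, and let p be the pumping length.
Take w = a^p b^p ∈ L (since p ≤ p ≤ 3p), with |w| = 2p ≥ p.
By the pumping lemma, w = xyz with |xy| ≤ p and y is nonempty.
Because |xy| ≤ p and w begins with p copies of a, we have y = a^k with 1 ≤ k ≤ p.
Pump with i = 2: xy^2z = a^{p+k} b^p. Now n = p+k > p = m, so the condition n ≤ m fails. Thus xy^2z ∉ L.
This is a contradiction; hence L is not regular.

a^{p+k} b^p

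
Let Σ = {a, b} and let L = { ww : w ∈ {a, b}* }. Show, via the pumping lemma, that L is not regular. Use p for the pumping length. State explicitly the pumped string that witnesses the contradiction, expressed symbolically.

a^{p+k} b^p a^p b^p

Suppose for contradiction that L is regular, and let p be the pumping length.
Take w = a^p b^p a^p b^p = uu where u = a^pb^p; then w ∈ L and |w| = 4p ≥ p.
By the pumping lemma, w = xyz with |xy| ≤ p and |y| > 0.
Since the first p symbols of w are all a's and |xy| ≤ p, y lies entirely in the leading a-block: y = a^k for some k with 1 ≤ k ≤ p.
Pump with i = 2: xy^2z = a^{p+k} b^p a^p b^p, of length 4p+k. Suppose this equals vv. The string starts with a and ends with b, so v does too; thus the boundary between the two copies of v is a b→a transition. There is exactly one such transition, at position 2p+k, so |v| = 2p+k and |vv| = 4p+2k ≠ 4p+k since k ≥ 1. So xy^2z ∉ L.
This contradicts the pumping lemma, so L is not regular.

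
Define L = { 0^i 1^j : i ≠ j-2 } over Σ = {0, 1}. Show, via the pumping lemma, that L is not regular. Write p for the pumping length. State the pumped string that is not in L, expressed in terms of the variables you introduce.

Assume L is regular. Let p be the pumping length given by the pumping lemma.
Choose w = 0^p 1^{p+p!+2}. Since p ≠ (p+p!+2)-2 = p+p!, w ∈ L; and |w| ≥ p.
Write w = xyz as guaranteed by the lemma, with |xy| ≤ p and |y| > 0.
Because |xy| ≤ p and w begins with p copies of 0, we have y = 0^k with 1 ≤ k ≤ p.
Since 1 ≤ k ≤ p, k divides p!; set t = 1 + p!/k. Then xy^t z has p + (p!/k)·k = p + p! copies of 0. Now the 0-count is p+p! and (1-count)-2 = (p+p!+2)-2 = p+p!, so i ≠ j-2 fails. So xy^t z = 0^{p+p!} 1^{p+p!+2} ∉ L.
This is a contradiction; hence L is not regular.

0^{p+p!} 1^{p+p!+2}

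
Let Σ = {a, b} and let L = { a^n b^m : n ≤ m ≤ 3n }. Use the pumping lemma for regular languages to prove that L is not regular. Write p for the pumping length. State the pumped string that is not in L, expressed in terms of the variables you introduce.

a^{p+k} b^p

Suppose for contradiction that L is regular, and let p be the pumping length.
Take w = a^p b^p ∈ L (since p ≤ p ≤ 3p), with |w| = 2p ≥ p.
The pumping lemma gives a decomposition w = xyz where |xy| ≤ p and y is nonempty.
Since the first p symbols of w are all a's and |xy| ≤ p, y lies entirely in the leading a-block: y = a^k for some k with 1 ≤ k ≤ p.
Pump with i = 2: xy^2z = a^{p+k} b^p. Now n = p+k > p = m, so the condition n ≤ m fails. Thus xy^2z ∉ L.
Contradiction. Therefore L is not regular.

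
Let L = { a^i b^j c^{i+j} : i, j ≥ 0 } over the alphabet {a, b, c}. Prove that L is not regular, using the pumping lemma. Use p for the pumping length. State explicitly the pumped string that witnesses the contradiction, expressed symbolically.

Assume L is regular. Let p be the pumping length given by the pumping lemma.
Take w = a^p b^p c^{2p} ∈ L (with i=j=p, i+j=2p), |w| = 4p ≥ p.
Write w = xyz as guaranteed by the lemma, with |xy| ≤ p and |y| > 0.
Since the first p symbols of w are all a's and |xy| ≤ p, y lies entirely in the leading a-block: y = a^k for some k with 1 ≤ k ≤ p.
Consider xy^2z = a^{p+k} b^p c^{2p}. Now the a- and b-counts sum to 2p+k, but the c-count is 2p ≠ 2p+k. So xy^2z ∉ L.
This contradicts the pumping lemma, so L is not regular.

a^{p+k} b^p c^{2p}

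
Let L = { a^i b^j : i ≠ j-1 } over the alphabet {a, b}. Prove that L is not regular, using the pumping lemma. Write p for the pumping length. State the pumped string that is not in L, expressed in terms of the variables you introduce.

a^{p+p!} b^{p+p!+1}

Assume L is regular. Let p be the pumping length given by the pumping lemma.
Choose w = a^p b^{p+p!+1}. Since p ≠ (p+p!+1)-1 = p+p!, w ∈ L; and |w| ≥ p.
The pumping lemma gives a decomposition w = xyz where |xy| ≤ p and |y| ≥ 1.
Since the first p symbols of w are all a's and |xy| ≤ p, y lies entirely in the leading a-block: y = a^k for some k with 1 ≤ k ≤ p.
Since 1 ≤ k ≤ p, k divides p!; set t = 1 + p!/k. Then xy^t z has p + (p!/k)·k = p + p! copies of a. Now the a-count is p+p! and (b-count)-1 = (p+p!+1)-1 = p+p!, so i ≠ j-1 fails. So xy^t z = a^{p+p!} b^{p+p!+1} ∉ L.
This is a contradiction; hence L is not regular.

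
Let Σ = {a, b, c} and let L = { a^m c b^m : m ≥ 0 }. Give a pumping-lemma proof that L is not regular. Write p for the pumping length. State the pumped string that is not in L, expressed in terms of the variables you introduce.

a^{p+k} c b^p

Toward a contradiction, assume L is regular with pumping length p.
Take w = a^p c b^p ∈ L with |w| = 2p+1 ≥ p.
By the pumping lemma, w = xyz with |xy| ≤ p and |y| > 0.
The first p characters of w are a's, so xy (and hence y) consists only of a's. Write y = a^k, 1 ≤ k ≤ p.
Pump with i = 2: xy^2z = a^{p+k} c b^p, which would require p+k = p. But k ≥ 1, so xy^2z ∉ L.
This contradicts the pumping lemma, so L is not regular.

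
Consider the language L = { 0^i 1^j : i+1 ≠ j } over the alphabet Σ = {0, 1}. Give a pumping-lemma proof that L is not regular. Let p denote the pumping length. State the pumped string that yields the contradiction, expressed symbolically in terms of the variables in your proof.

0^{p+p!} 1^{p+p!+1}

Assume L is regular. Let p be the pumping length given by the pumping lemma.
Choose w = 0^p 1^{p+p!+1}. Since p ≠ (p+p!+1)-1 = p+p!, w ∈ L; and |w| ≥ p.
The pumping lemma gives a decomposition w = xyz where |xy| ≤ p and y is nonempty.
Since the first p symbols of w are all 0's and |xy| ≤ p, y lies entirely in the leading 0-block: y = 0^k for some k with 1 ≤ k ≤ p.
Since 1 ≤ k ≤ p, k divides p!; set t = 1 + p!/k. Then xy^t z has p + (p!/k)·k = p + p! copies of 0. Now the 0-count is p+p! and (1-count)-1 = (p+p!+1)-1 = p+p!, so i+1 ≠ j fails. So xy^t z = 0^{p+p!} 1^{p+p!+1} ∉ L.
This contradicts the pumping lemma, so L is not regular.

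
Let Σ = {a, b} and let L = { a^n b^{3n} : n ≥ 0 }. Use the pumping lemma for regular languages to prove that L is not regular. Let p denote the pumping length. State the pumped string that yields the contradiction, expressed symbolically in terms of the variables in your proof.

a^{p+k} b^{3p}

Assume L is regular; let p be its pumping constant.
Let w = a^p b^{3p} ∈ L; note |w| = 4p ≥ p.
By the pumping lemma, w = xyz with |xy| ≤ p and y is nonempty.
The first p characters of w are a's, so xy (and hence y) consists only of a's. Write y = a^k, 1 ≤ k ≤ p.
Pump with i = 2: xy^2z = a^{p+k} b^{3p}. For this to lie in L we would need 3p = 3(p+k), which forces k = 0. But k ≥ 1, so xy^2z ∉ L.
This contradicts the pumping lemma, so L is not regular.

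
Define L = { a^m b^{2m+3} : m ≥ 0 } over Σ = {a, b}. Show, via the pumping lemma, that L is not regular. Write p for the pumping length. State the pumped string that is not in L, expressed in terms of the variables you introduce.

Suppose for contradiction that L is regular, and let p be the pumping length.
Choose w = a^p b^{2p+3}, which is in L with |w| = 3p+3 ≥ p.
The pumping lemma gives a decomposition w = xyz where |xy| ≤ p and y is nonempty.
The first p characters of w are a's, so xy (and hence y) consists only of a's. Write y = a^k, 1 ≤ k ≤ p.
Pump with i = 2: xy^2z = a^{p+k} b^{2p+3}. For this to lie in L we would need 2p+3 = 2(p+k)+3, which forces k = 0. But k ≥ 1, so xy^2z ∉ L.
This is a contradiction; hence L is not regular.

a^{p+k} b^{2p+3}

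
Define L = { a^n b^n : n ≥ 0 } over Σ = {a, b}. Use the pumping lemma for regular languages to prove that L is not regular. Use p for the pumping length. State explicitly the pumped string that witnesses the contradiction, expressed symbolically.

Assume L is regular. Let p be the pumping length given by the pumping lemma.
Let w = a^p b^p ∈ L; note |w| = 2p ≥ p.
Write w = xyz as guaranteed by the lemma, with |xy| ≤ p and |y| ≥ 1.
Since the first p symbols of w are all a's and |xy| ≤ p, y lies entirely in the leading a-block: y = a^k for some k with 1 ≤ k ≤ p.
Pump with i = 2: xy^2z = a^{p+k} b^p. For this to lie in L we would need p = p+k, which forces k = 0. But k ≥ 1, so xy^2z ∉ L.
Contradiction. Therefore L is not regular.

a^{p+k} b^p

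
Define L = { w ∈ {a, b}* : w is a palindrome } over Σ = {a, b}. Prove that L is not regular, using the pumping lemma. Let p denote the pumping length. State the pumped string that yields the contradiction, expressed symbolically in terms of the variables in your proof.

Assume L is regular; let p be its pumping constant.
Take w = a^p b a^p, a palindrome of length 2p+1 ≥ p.
By the pumping lemma, w = xyz with |xy| ≤ p and |y| ≥ 1.
The first p characters of w are a's, so xy (and hence y) consists only of a's. Write y = a^k, 1 ≤ k ≤ p.
Pump with i = 2: xy^2z = a^{p+k} b a^p. Its reverse is a^p b a^{p+k}, which differs from xy^2z since k ≥ 1. So xy^2z is not a palindrome and xy^2z ∉ L.
This is a contradiction; hence L is not regular.

a^{p+k} b a^p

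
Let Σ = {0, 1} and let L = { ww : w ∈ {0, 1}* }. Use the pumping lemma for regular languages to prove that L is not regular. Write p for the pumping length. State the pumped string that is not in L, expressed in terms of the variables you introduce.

Assume L is regular. Let p be the pumping length given by the pumping lemma.
Take w = 0^p 1^p 0^p 1^p = uu where u = 0^p1^p; then w ∈ L and |w| = 4p ≥ p.
The pumping lemma gives a decomposition w = xyz where |xy| ≤ p and y is nonempty.
Since the first p symbols of w are all 0's and |xy| ≤ p, y lies entirely in the leading 0-block: y = 0^k for some k with 1 ≤ k ≤ p.
Pump with i = 2: xy^2z = 0^{p+k} 1^p 0^p 1^p, of length 4p+k. Suppose this equals vv. The string starts with 0 and ends with 1, so v does too; thus the boundary between the two copies of v is a 1→0 transition. There is exactly one such transition, at position 2p+k, so |v| = 2p+k and |vv| = 4p+2k ≠ 4p+k since k ≥ 1. So xy^2z ∉ L.
This contradicts the pumping lemma, so L is not regular.

0^{p+k} 1^p 0^p 1^p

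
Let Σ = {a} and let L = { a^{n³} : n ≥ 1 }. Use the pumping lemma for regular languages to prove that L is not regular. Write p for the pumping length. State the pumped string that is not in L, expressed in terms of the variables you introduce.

Assume L is regular; let p be its pumping constant.
Take w = a^{p³} ∈ L with |w| = p³ ≥ p.
The pumping lemma gives a decomposition w = xyz where |xy| ≤ p and |y| > 0.
Then y = a^k for some k with 1 ≤ k ≤ p.
Pump with i = 2: xy^2z = a^{p³+k}. Since 1 ≤ k ≤ p, p³ < p³+k ≤ p³+p < p³+3p²+3p+1 = (p+1)³, so p³+k is not a perfect cube. So xy^2z ∉ L.
This is a contradiction; hence L is not regular.

a^{p³+k}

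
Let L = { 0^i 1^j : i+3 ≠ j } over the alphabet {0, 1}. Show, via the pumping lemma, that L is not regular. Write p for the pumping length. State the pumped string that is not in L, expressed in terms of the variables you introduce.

Toward a contradiction, assume L is regular with pumping length p.
Choose w = 0^p 1^{p+p!+3}. Since p ≠ (p+p!+3)-3 = p+p!, w ∈ L; and |w| ≥ p.
By the pumping lemma, w = xyz with |xy| ≤ p and y is nonempty.
The first p characters of w are 0's, so xy (and hence y) consists only of 0's. Write y = 0^k, 1 ≤ k ≤ p.
Since 1 ≤ k ≤ p, k divides p!; set t = 1 + p!/k. Then xy^t z has p + (p!/k)·k = p + p! copies of 0. Now the 0-count is p+p! and (1-count)-3 = (p+p!+3)-3 = p+p!, so i+3 ≠ j fails. So xy^t z = 0^{p+p!} 1^{p+p!+3} ∉ L.
This is a contradiction; hence L is not regular.

0^{p+p!} 1^{p+p!+3}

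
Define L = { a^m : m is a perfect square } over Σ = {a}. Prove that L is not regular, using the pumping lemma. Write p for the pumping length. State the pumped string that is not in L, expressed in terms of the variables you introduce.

a^{p²+k}

Assume L is regular. Let p be the pumping length given by the pumping lemma.
Take w = a^{p²} ∈ L with |w| = p² ≥ p.
Write w = xyz as guaranteed by the lemma, with |xy| ≤ p and |y| ≥ 1.
Then y = a^k for some k with 1 ≤ k ≤ p.
Pump with i = 2: xy^2z = a^{p²+k}. Since 1 ≤ k ≤ p, p² < p²+k ≤ p²+p < (p+1)², so p²+k lies strictly between consecutive squares and is not a perfect square. So xy^2z ∉ L.
This is a contradiction; hence L is not regular.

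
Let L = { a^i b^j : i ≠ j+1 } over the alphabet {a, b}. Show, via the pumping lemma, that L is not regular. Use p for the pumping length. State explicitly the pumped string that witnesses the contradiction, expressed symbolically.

a^{p+p!} b^{p+p!-1}

Assume L is regular; let p be its pumping constant.
Choose w = a^p b^{p+p!-1}. Since p ≠ (p+p!-1)+1 = p+p!, w ∈ L; and |w| ≥ p.
By the pumping lemma, w = xyz with |xy| ≤ p and |y| ≥ 1.
Since the first p symbols of w are all a's and |xy| ≤ p, y lies entirely in the leading a-block: y = a^k for some k with 1 ≤ k ≤ p.
Since 1 ≤ k ≤ p, k divides p!; set t = 1 + p!/k. Then xy^t z has p + (p!/k)·k = p + p! copies of a. Now the a-count is p+p! and (b-count)+1 = (p+p!-1)+1 = p+p!, so i ≠ j+1 fails. So xy^t z = a^{p+p!} b^{p+p!-1} ∉ L.
This contradicts the pumping lemma, so L is not regular.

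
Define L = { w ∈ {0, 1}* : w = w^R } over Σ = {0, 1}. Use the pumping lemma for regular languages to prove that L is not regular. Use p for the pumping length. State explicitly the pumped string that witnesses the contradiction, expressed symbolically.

Suppose for contradiction that L is regular, and let p be the pumping length.
Take w = 0^p 1 0^p, a palindrome of length 2p+1 ≥ p.
Write w = xyz as guaranteed by the lemma, with |xy| ≤ p and |y| > 0.
The first p characters of w are 0's, so xy (and hence y) consists only of 0's. Write y = 0^k, 1 ≤ k ≤ p.
Pump with i = 2: xy^2z = 0^{p+k} 1 0^p. Its reverse is 0^p 1 0^{p+k}, which differs from xy^2z since k ≥ 1. So xy^2z is not a palindrome and xy^2z ∉ L.
Contradiction. Therefore L is not regular.

0^{p+k} 1 0^p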